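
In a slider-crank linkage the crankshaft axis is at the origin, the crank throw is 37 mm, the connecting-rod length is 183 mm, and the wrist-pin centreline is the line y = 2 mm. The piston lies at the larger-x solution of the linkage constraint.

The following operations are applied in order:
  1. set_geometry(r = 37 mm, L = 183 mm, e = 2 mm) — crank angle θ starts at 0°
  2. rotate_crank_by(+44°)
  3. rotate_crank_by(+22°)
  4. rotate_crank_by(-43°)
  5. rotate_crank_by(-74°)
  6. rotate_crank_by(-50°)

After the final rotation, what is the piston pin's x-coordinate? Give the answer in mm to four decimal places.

171.8830

set_geometry: r = 37 mm, L = 183 mm, e = 2 mm; θ ← 0°
rotate_crank_by(+44°): θ ← 0° +44° = 44°
rotate_crank_by(+22°): θ ← 44° +22° = 66°
rotate_crank_by(-43°): θ ← 66° -43° = 23°
rotate_crank_by(-74°): θ ← 23° -74° = -51°
rotate_crank_by(-50°): θ ← -51° -50° = -101°
crank pin P = (r cos θ, r sin θ) = (-7.059933, -36.320206)
h = r sin θ − e = -36.320206 − 2 = -38.320206
x = r cos θ + √(L² − h²) = -7.059933 + √(33489.0 − 1468.4382) = -7.059933 + 178.942901 = 171.882968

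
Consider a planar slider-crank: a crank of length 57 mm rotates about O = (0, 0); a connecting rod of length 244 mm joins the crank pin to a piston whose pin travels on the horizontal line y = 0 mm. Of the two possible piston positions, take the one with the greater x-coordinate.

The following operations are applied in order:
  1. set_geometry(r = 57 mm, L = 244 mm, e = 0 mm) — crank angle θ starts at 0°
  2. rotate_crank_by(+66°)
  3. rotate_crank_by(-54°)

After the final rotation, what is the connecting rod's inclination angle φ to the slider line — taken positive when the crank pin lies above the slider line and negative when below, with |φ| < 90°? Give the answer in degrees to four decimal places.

set_geometry: r = 57 mm, L = 244 mm, e = 0 mm; θ ← 0°
rotate_crank_by(+66°): θ ← 0° +66° = 66°
rotate_crank_by(-54°): θ ← 66° -54° = 12°
crank pin P = (r cos θ, r sin θ) = (55.754413, 11.850966)
h = r sin θ − e = 11.850966 − 0 = 11.850966
sin φ = h / L = 11.850966 / 244 = 0.04856953
φ = arcsin(0.04856953) = 2.783925°

2.7839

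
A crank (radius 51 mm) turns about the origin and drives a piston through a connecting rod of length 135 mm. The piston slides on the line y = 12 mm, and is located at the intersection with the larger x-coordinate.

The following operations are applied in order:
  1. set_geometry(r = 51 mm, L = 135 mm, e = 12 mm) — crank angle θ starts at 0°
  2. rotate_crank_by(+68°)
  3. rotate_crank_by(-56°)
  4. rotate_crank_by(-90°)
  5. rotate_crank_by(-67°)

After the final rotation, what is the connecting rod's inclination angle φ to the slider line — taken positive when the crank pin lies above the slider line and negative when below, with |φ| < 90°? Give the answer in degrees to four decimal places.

-17.7927

set_geometry: r = 51 mm, L = 135 mm, e = 12 mm; θ ← 0°
rotate_crank_by(+68°): θ ← 0° +68° = 68°
rotate_crank_by(-56°): θ ← 68° -56° = 12°
rotate_crank_by(-90°): θ ← 12° -90° = -78°
rotate_crank_by(-67°): θ ← -78° -67° = -145°
crank pin P = (r cos θ, r sin θ) = (-41.776754, -29.252398)
h = r sin θ − e = -29.252398 − 12 = -41.252398
sin φ = h / L = -41.252398 / 135 = -0.30557332
φ = arcsin(-0.30557332) = -17.792660°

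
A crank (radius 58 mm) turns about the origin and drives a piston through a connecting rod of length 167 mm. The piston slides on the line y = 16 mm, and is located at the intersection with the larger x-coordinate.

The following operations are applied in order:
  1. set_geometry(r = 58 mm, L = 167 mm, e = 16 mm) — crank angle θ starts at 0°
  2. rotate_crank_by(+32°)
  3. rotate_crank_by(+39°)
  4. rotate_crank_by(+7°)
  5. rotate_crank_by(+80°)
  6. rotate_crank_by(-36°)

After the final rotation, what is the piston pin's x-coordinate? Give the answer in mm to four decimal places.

set_geometry: r = 58 mm, L = 167 mm, e = 16 mm; θ ← 0°
rotate_crank_by(+32°): θ ← 0° +32° = 32°
rotate_crank_by(+39°): θ ← 32° +39° = 71°
rotate_crank_by(+7°): θ ← 71° +7° = 78°
rotate_crank_by(+80°): θ ← 78° +80° = 158°
rotate_crank_by(-36°): θ ← 158° -36° = 122°
crank pin P = (r cos θ, r sin θ) = (-30.735317, 49.186790)
h = r sin θ − e = 49.186790 − 16 = 33.186790
x = r cos θ + √(L² − h²) = -30.735317 + √(27889.0 − 1101.3630) = -30.735317 + 163.669292 = 132.933974

132.9340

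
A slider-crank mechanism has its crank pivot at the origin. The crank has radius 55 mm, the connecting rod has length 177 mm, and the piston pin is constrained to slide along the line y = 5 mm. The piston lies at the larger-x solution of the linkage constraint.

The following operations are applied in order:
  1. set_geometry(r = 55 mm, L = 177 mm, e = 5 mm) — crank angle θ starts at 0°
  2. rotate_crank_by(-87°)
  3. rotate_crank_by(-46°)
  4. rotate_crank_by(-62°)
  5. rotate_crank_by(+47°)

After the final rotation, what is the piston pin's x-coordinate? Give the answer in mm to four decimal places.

set_geometry: r = 55 mm, L = 177 mm, e = 5 mm; θ ← 0°
rotate_crank_by(-87°): θ ← 0° -87° = -87°
rotate_crank_by(-46°): θ ← -87° -46° = -133°
rotate_crank_by(-62°): θ ← -133° -62° = -195°
rotate_crank_by(+47°): θ ← -195° +47° = -148°
crank pin P = (r cos θ, r sin θ) = (-46.642645, -29.145560)
h = r sin θ − e = -29.145560 − 5 = -34.145560
x = r cos θ + √(L² − h²) = -46.642645 + √(31329.0 − 1165.9192) = -46.642645 + 173.675216 = 127.032571

127.0326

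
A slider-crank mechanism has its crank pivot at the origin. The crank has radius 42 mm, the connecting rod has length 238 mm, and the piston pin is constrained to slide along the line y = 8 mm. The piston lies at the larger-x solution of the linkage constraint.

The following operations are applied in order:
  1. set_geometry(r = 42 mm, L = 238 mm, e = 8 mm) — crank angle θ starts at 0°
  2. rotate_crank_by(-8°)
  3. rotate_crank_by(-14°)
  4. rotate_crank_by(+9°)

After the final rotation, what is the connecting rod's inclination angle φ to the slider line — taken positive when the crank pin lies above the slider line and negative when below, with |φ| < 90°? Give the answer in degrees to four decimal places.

set_geometry: r = 42 mm, L = 238 mm, e = 8 mm; θ ← 0°
rotate_crank_by(-8°): θ ← 0° -8° = -8°
rotate_crank_by(-14°): θ ← -8° -14° = -22°
rotate_crank_by(+9°): θ ← -22° +9° = -13°
crank pin P = (r cos θ, r sin θ) = (40.923543, -9.447944)
h = r sin θ − e = -9.447944 − 8 = -17.447944
sin φ = h / L = -17.447944 / 238 = -0.07331069
φ = arcsin(-0.07331069) = -4.204165°

-4.2042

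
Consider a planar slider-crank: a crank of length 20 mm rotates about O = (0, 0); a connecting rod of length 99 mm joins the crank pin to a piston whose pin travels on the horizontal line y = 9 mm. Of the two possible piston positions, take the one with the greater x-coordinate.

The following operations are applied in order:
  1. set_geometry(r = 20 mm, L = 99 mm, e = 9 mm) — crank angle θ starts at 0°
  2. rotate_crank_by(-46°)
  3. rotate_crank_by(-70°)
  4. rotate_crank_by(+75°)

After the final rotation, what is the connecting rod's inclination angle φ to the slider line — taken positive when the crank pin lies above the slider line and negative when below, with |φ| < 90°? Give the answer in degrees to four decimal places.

-12.9115

set_geometry: r = 20 mm, L = 99 mm, e = 9 mm; θ ← 0°
rotate_crank_by(-46°): θ ← 0° -46° = -46°
rotate_crank_by(-70°): θ ← -46° -70° = -116°
rotate_crank_by(+75°): θ ← -116° +75° = -41°
crank pin P = (r cos θ, r sin θ) = (15.094192, -13.121181)
h = r sin θ − e = -13.121181 − 9 = -22.121181
sin φ = h / L = -22.121181 / 99 = -0.22344627
φ = arcsin(-0.22344627) = -12.911530°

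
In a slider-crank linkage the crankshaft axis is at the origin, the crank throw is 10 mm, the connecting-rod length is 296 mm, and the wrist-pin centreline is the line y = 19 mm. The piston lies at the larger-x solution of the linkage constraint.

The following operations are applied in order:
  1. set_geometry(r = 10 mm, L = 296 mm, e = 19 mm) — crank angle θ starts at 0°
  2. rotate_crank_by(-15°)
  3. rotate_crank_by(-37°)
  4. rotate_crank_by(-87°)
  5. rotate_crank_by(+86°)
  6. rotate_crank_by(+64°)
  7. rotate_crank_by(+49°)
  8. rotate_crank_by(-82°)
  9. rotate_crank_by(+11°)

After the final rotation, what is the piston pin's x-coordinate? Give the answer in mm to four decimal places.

305.0769

set_geometry: r = 10 mm, L = 296 mm, e = 19 mm; θ ← 0°
rotate_crank_by(-15°): θ ← 0° -15° = -15°
rotate_crank_by(-37°): θ ← -15° -37° = -52°
rotate_crank_by(-87°): θ ← -52° -87° = -139°
rotate_crank_by(+86°): θ ← -139° +86° = -53°
rotate_crank_by(+64°): θ ← -53° +64° = 11°
rotate_crank_by(+49°): θ ← 11° +49° = 60°
rotate_crank_by(-82°): θ ← 60° -82° = -22°
rotate_crank_by(+11°): θ ← -22° +11° = -11°
crank pin P = (r cos θ, r sin θ) = (9.816272, -1.908090)
h = r sin θ − e = -1.908090 − 19 = -20.908090
x = r cos θ + √(L² − h²) = 9.816272 + √(87616.0 − 437.1482) = 9.816272 + 295.260651 = 305.076922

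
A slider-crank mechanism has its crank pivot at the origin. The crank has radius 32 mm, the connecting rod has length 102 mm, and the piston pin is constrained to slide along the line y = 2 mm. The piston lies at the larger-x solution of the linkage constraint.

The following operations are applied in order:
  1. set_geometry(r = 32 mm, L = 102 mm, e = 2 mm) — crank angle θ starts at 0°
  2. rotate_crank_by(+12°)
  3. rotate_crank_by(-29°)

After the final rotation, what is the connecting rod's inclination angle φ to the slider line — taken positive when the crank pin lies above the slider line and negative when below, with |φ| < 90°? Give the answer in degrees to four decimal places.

set_geometry: r = 32 mm, L = 102 mm, e = 2 mm; θ ← 0°
rotate_crank_by(+12°): θ ← 0° +12° = 12°
rotate_crank_by(-29°): θ ← 12° -29° = -17°
crank pin P = (r cos θ, r sin θ) = (30.601752, -9.355895)
h = r sin θ − e = -9.355895 − 2 = -11.355895
sin φ = h / L = -11.355895 / 102 = -0.11133230
φ = arcsin(-0.11133230) = -6.392122°

-6.3921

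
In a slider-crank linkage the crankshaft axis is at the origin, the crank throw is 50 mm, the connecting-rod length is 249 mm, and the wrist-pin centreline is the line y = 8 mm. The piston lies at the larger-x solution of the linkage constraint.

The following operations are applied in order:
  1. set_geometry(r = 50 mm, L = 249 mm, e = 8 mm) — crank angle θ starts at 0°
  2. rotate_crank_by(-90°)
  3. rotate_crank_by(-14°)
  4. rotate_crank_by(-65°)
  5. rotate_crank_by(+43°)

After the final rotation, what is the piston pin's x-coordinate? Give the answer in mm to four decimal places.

set_geometry: r = 50 mm, L = 249 mm, e = 8 mm; θ ← 0°
rotate_crank_by(-90°): θ ← 0° -90° = -90°
rotate_crank_by(-14°): θ ← -90° -14° = -104°
rotate_crank_by(-65°): θ ← -104° -65° = -169°
rotate_crank_by(+43°): θ ← -169° +43° = -126°
crank pin P = (r cos θ, r sin θ) = (-29.389263, -40.450850)
h = r sin θ − e = -40.450850 − 8 = -48.450850
x = r cos θ + √(L² − h²) = -29.389263 + √(62001.0 − 2347.4848) = -29.389263 + 244.240691 = 214.851428

214.8514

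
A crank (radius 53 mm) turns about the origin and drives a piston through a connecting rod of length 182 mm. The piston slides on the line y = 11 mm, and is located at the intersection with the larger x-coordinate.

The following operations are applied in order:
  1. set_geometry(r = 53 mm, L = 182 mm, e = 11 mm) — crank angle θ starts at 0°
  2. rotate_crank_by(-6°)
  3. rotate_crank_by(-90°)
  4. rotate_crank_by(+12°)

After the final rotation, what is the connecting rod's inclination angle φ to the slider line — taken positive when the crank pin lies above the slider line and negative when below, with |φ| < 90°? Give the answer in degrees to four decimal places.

set_geometry: r = 53 mm, L = 182 mm, e = 11 mm; θ ← 0°
rotate_crank_by(-6°): θ ← 0° -6° = -6°
rotate_crank_by(-90°): θ ← -6° -90° = -96°
rotate_crank_by(+12°): θ ← -96° +12° = -84°
crank pin P = (r cos θ, r sin θ) = (5.540009, -52.709660)
h = r sin θ − e = -52.709660 − 11 = -63.709660
sin φ = h / L = -63.709660 / 182 = -0.35005308
φ = arcsin(-0.35005308) = -20.490562°

-20.4906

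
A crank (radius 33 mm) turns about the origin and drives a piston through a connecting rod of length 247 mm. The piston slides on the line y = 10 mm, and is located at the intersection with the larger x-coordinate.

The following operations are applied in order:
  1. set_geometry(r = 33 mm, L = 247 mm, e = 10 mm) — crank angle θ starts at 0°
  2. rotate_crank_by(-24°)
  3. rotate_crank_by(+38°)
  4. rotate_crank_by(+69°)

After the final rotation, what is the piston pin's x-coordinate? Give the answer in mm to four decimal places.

set_geometry: r = 33 mm, L = 247 mm, e = 10 mm; θ ← 0°
rotate_crank_by(-24°): θ ← 0° -24° = -24°
rotate_crank_by(+38°): θ ← -24° +38° = 14°
rotate_crank_by(+69°): θ ← 14° +69° = 83°
crank pin P = (r cos θ, r sin θ) = (4.021688, 32.754023)
h = r sin θ − e = 32.754023 − 10 = 22.754023
x = r cos θ + √(L² − h²) = 4.021688 + √(61009.0 − 517.7456) = 4.021688 + 245.949699 = 249.971387

249.9714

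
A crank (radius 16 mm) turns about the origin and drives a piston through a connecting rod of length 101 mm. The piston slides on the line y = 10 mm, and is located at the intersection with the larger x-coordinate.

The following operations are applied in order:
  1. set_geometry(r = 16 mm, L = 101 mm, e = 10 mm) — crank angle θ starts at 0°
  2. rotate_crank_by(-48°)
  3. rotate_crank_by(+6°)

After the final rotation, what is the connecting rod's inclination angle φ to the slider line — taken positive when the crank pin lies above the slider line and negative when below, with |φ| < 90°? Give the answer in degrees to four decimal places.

-11.8301

set_geometry: r = 16 mm, L = 101 mm, e = 10 mm; θ ← 0°
rotate_crank_by(-48°): θ ← 0° -48° = -48°
rotate_crank_by(+6°): θ ← -48° +6° = -42°
crank pin P = (r cos θ, r sin θ) = (11.890317, -10.706090)
h = r sin θ − e = -10.706090 − 10 = -20.706090
sin φ = h / L = -20.706090 / 101 = -0.20501079
φ = arcsin(-0.20501079) = -11.830131°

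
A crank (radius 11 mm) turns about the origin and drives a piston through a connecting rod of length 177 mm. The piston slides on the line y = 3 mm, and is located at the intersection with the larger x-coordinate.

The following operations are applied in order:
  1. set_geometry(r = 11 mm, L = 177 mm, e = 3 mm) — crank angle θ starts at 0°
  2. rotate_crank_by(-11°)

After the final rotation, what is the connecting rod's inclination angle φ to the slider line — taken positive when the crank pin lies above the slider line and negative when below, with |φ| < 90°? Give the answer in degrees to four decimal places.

-1.6508

set_geometry: r = 11 mm, L = 177 mm, e = 3 mm; θ ← 0°
rotate_crank_by(-11°): θ ← 0° -11° = -11°
crank pin P = (r cos θ, r sin θ) = (10.797899, -2.098899)
h = r sin θ − e = -2.098899 − 3 = -5.098899
sin φ = h / L = -5.098899 / 177 = -0.02880734
φ = arcsin(-0.02880734) = -1.650767°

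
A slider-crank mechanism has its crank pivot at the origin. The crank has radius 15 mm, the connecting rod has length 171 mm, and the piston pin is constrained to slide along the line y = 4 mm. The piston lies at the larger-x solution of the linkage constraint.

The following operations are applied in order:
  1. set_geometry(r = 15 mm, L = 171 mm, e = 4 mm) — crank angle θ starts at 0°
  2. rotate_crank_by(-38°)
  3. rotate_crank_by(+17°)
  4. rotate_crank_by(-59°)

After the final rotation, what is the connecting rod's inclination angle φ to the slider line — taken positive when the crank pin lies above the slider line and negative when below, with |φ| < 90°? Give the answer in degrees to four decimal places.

-6.3025

set_geometry: r = 15 mm, L = 171 mm, e = 4 mm; θ ← 0°
rotate_crank_by(-38°): θ ← 0° -38° = -38°
rotate_crank_by(+17°): θ ← -38° +17° = -21°
rotate_crank_by(-59°): θ ← -21° -59° = -80°
crank pin P = (r cos θ, r sin θ) = (2.604723, -14.772116)
h = r sin θ − e = -14.772116 − 4 = -18.772116
sin φ = h / L = -18.772116 / 171 = -0.10977846
φ = arcsin(-0.10977846) = -6.302545°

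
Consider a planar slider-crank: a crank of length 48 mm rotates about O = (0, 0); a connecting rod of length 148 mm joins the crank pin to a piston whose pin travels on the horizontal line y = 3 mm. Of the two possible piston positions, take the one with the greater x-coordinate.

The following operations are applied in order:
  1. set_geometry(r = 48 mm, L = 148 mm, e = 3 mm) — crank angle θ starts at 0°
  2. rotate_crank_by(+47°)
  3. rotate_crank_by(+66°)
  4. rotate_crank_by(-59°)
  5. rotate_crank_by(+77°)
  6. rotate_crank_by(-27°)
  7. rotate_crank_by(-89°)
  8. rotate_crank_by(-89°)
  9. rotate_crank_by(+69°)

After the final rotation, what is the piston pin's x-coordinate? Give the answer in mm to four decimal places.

set_geometry: r = 48 mm, L = 148 mm, e = 3 mm; θ ← 0°
rotate_crank_by(+47°): θ ← 0° +47° = 47°
rotate_crank_by(+66°): θ ← 47° +66° = 113°
rotate_crank_by(-59°): θ ← 113° -59° = 54°
rotate_crank_by(+77°): θ ← 54° +77° = 131°
rotate_crank_by(-27°): θ ← 131° -27° = 104°
rotate_crank_by(-89°): θ ← 104° -89° = 15°
rotate_crank_by(-89°): θ ← 15° -89° = -74°
rotate_crank_by(+69°): θ ← -74° +69° = -5°
crank pin P = (r cos θ, r sin θ) = (47.817346, -4.183476)
h = r sin θ − e = -4.183476 − 3 = -7.183476
x = r cos θ + √(L² − h²) = 47.817346 + √(21904.0 − 51.6023) = 47.817346 + 147.825565 = 195.642911

195.6429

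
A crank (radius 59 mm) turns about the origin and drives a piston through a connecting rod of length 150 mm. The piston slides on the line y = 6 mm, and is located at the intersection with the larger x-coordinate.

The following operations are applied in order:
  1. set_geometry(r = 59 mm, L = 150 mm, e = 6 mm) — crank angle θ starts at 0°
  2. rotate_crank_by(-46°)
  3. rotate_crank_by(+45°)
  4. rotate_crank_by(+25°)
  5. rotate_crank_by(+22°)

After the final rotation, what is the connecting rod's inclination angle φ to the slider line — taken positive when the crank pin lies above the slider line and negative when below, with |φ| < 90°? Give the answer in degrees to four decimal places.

14.0601

set_geometry: r = 59 mm, L = 150 mm, e = 6 mm; θ ← 0°
rotate_crank_by(-46°): θ ← 0° -46° = -46°
rotate_crank_by(+45°): θ ← -46° +45° = -1°
rotate_crank_by(+25°): θ ← -1° +25° = 24°
rotate_crank_by(+22°): θ ← 24° +22° = 46°
crank pin P = (r cos θ, r sin θ) = (40.984844, 42.441048)
h = r sin θ − e = 42.441048 − 6 = 36.441048
sin φ = h / L = 36.441048 / 150 = 0.24294032
φ = arcsin(0.24294032) = 14.060146°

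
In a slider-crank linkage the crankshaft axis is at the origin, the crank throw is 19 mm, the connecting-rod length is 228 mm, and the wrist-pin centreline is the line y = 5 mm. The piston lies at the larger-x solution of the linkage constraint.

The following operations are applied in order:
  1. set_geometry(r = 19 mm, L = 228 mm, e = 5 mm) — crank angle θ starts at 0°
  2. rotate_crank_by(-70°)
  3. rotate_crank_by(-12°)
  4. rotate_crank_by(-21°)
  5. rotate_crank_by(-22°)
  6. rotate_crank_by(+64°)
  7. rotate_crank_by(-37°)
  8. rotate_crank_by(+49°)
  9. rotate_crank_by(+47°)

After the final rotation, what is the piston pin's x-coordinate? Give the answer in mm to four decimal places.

set_geometry: r = 19 mm, L = 228 mm, e = 5 mm; θ ← 0°
rotate_crank_by(-70°): θ ← 0° -70° = -70°
rotate_crank_by(-12°): θ ← -70° -12° = -82°
rotate_crank_by(-21°): θ ← -82° -21° = -103°
rotate_crank_by(-22°): θ ← -103° -22° = -125°
rotate_crank_by(+64°): θ ← -125° +64° = -61°
rotate_crank_by(-37°): θ ← -61° -37° = -98°
rotate_crank_by(+49°): θ ← -98° +49° = -49°
rotate_crank_by(+47°): θ ← -49° +47° = -2°
crank pin P = (r cos θ, r sin θ) = (18.988426, -0.663090)
h = r sin θ − e = -0.663090 − 5 = -5.663090
x = r cos θ + √(L² − h²) = 18.988426 + √(51984.0 − 32.0706) = 18.988426 + 227.929659 = 246.918085

246.9181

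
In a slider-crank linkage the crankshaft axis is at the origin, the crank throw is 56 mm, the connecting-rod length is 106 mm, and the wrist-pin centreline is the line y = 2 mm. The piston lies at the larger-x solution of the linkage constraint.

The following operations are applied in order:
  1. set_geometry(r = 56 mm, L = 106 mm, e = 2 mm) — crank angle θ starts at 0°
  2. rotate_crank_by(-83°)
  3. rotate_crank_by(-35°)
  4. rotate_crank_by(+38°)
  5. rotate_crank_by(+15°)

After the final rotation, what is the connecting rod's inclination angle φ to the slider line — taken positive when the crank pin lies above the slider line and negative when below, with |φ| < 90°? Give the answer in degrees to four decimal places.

set_geometry: r = 56 mm, L = 106 mm, e = 2 mm; θ ← 0°
rotate_crank_by(-83°): θ ← 0° -83° = -83°
rotate_crank_by(-35°): θ ← -83° -35° = -118°
rotate_crank_by(+38°): θ ← -118° +38° = -80°
rotate_crank_by(+15°): θ ← -80° +15° = -65°
crank pin P = (r cos θ, r sin θ) = (23.666623, -50.753236)
h = r sin θ − e = -50.753236 − 2 = -52.753236
sin φ = h / L = -52.753236 / 106 = -0.49767204
φ = arcsin(-0.49767204) = -29.846102°

-29.8461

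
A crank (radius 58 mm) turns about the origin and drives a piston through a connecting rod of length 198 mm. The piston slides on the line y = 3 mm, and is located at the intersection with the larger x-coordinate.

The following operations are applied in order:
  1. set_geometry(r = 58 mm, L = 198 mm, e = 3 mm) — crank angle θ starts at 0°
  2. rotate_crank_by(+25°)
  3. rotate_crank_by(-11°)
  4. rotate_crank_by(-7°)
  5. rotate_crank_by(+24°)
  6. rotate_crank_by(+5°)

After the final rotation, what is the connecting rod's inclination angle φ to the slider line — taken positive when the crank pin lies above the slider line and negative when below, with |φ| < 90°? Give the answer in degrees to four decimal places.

set_geometry: r = 58 mm, L = 198 mm, e = 3 mm; θ ← 0°
rotate_crank_by(+25°): θ ← 0° +25° = 25°
rotate_crank_by(-11°): θ ← 25° -11° = 14°
rotate_crank_by(-7°): θ ← 14° -7° = 7°
rotate_crank_by(+24°): θ ← 7° +24° = 31°
rotate_crank_by(+5°): θ ← 31° +5° = 36°
crank pin P = (r cos θ, r sin θ) = (46.922986, 34.091545)
h = r sin θ − e = 34.091545 − 3 = 31.091545
sin φ = h / L = 31.091545 / 198 = 0.15702800
φ = arcsin(0.15702800) = 9.034433°

9.0344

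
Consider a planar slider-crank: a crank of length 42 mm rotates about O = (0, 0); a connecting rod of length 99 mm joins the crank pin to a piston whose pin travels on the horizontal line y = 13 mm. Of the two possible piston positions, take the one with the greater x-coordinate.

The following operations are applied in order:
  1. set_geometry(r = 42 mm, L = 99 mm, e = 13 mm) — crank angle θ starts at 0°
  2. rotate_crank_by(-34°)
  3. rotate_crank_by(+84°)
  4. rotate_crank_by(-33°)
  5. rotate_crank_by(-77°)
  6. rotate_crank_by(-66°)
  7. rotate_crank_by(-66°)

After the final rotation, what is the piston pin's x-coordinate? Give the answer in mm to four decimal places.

set_geometry: r = 42 mm, L = 99 mm, e = 13 mm; θ ← 0°
rotate_crank_by(-34°): θ ← 0° -34° = -34°
rotate_crank_by(+84°): θ ← -34° +84° = 50°
rotate_crank_by(-33°): θ ← 50° -33° = 17°
rotate_crank_by(-77°): θ ← 17° -77° = -60°
rotate_crank_by(-66°): θ ← -60° -66° = -126°
rotate_crank_by(-66°): θ ← -126° -66° = -192°
crank pin P = (r cos θ, r sin θ) = (-41.082199, 8.732291)
h = r sin θ − e = 8.732291 − 13 = -4.267709
x = r cos θ + √(L² − h²) = -41.082199 + √(9801.0 − 18.2133) = -41.082199 + 98.907971 = 57.825771

57.8258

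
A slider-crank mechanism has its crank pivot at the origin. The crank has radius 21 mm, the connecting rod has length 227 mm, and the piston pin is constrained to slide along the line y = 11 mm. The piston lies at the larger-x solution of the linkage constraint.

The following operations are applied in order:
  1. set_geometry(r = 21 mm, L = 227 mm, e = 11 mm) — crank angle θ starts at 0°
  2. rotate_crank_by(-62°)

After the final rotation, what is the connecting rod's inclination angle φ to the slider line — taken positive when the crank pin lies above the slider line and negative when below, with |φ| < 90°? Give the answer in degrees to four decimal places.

set_geometry: r = 21 mm, L = 227 mm, e = 11 mm; θ ← 0°
rotate_crank_by(-62°): θ ← 0° -62° = -62°
crank pin P = (r cos θ, r sin θ) = (9.858903, -18.541899)
h = r sin θ − e = -18.541899 − 11 = -29.541899
sin φ = h / L = -29.541899 / 227 = -0.13014053
φ = arcsin(-0.13014053) = -7.477713°

-7.4777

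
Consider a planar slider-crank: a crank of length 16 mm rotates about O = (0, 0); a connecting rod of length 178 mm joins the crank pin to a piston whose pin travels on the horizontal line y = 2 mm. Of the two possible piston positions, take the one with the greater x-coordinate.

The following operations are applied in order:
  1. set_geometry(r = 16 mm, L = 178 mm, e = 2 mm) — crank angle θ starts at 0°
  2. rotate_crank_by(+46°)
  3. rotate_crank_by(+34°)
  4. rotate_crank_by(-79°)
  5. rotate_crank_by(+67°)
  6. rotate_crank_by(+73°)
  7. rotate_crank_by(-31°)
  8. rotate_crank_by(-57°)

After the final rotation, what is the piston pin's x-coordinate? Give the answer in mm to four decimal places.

187.3024

set_geometry: r = 16 mm, L = 178 mm, e = 2 mm; θ ← 0°
rotate_crank_by(+46°): θ ← 0° +46° = 46°
rotate_crank_by(+34°): θ ← 46° +34° = 80°
rotate_crank_by(-79°): θ ← 80° -79° = 1°
rotate_crank_by(+67°): θ ← 1° +67° = 68°
rotate_crank_by(+73°): θ ← 68° +73° = 141°
rotate_crank_by(-31°): θ ← 141° -31° = 110°
rotate_crank_by(-57°): θ ← 110° -57° = 53°
crank pin P = (r cos θ, r sin θ) = (9.629040, 12.778168)
h = r sin θ − e = 12.778168 − 2 = 10.778168
x = r cos θ + √(L² − h²) = 9.629040 + √(31684.0 − 116.1689) = 9.629040 + 177.673383 = 187.302424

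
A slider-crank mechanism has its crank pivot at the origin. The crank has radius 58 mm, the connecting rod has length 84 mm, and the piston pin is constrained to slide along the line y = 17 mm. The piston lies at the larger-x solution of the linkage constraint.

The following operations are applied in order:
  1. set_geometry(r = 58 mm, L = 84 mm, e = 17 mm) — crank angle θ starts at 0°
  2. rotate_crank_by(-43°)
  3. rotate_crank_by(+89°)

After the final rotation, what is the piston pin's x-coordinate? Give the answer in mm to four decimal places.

120.5699

set_geometry: r = 58 mm, L = 84 mm, e = 17 mm; θ ← 0°
rotate_crank_by(-43°): θ ← 0° -43° = -43°
rotate_crank_by(+89°): θ ← -43° +89° = 46°
crank pin P = (r cos θ, r sin θ) = (40.290185, 41.721708)
h = r sin θ − e = 41.721708 − 17 = 24.721708
x = r cos θ + √(L² − h²) = 40.290185 + √(7056.0 − 611.1629) = 40.290185 + 80.279743 = 120.569928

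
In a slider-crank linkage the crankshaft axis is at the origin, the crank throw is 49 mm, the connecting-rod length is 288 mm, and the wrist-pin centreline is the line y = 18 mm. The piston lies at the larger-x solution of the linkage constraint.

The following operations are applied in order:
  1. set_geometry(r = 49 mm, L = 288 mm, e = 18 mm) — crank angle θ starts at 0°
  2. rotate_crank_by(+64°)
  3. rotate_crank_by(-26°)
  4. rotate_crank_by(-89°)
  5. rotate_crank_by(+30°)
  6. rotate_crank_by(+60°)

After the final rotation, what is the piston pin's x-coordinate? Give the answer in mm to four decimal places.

325.7939

set_geometry: r = 49 mm, L = 288 mm, e = 18 mm; θ ← 0°
rotate_crank_by(+64°): θ ← 0° +64° = 64°
rotate_crank_by(-26°): θ ← 64° -26° = 38°
rotate_crank_by(-89°): θ ← 38° -89° = -51°
rotate_crank_by(+30°): θ ← -51° +30° = -21°
rotate_crank_by(+60°): θ ← -21° +60° = 39°
crank pin P = (r cos θ, r sin θ) = (38.080152, 30.836699)
h = r sin θ − e = 30.836699 − 18 = 12.836699
x = r cos θ + √(L² − h²) = 38.080152 + √(82944.0 − 164.7808) = 38.080152 + 287.713780 = 325.793932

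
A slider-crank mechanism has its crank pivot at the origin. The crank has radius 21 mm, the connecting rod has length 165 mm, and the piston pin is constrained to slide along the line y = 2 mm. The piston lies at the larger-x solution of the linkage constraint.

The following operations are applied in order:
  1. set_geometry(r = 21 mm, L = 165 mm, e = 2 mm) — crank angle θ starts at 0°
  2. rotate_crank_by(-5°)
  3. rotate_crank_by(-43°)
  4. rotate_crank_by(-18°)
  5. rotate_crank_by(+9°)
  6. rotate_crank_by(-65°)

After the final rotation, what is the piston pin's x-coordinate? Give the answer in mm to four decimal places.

set_geometry: r = 21 mm, L = 165 mm, e = 2 mm; θ ← 0°
rotate_crank_by(-5°): θ ← 0° -5° = -5°
rotate_crank_by(-43°): θ ← -5° -43° = -48°
rotate_crank_by(-18°): θ ← -48° -18° = -66°
rotate_crank_by(+9°): θ ← -66° +9° = -57°
rotate_crank_by(-65°): θ ← -57° -65° = -122°
crank pin P = (r cos θ, r sin θ) = (-11.128305, -17.809010)
h = r sin θ − e = -17.809010 − 2 = -19.809010
x = r cos θ + √(L² − h²) = -11.128305 + √(27225.0 − 392.3969) = -11.128305 + 163.806603 = 152.678298

152.6783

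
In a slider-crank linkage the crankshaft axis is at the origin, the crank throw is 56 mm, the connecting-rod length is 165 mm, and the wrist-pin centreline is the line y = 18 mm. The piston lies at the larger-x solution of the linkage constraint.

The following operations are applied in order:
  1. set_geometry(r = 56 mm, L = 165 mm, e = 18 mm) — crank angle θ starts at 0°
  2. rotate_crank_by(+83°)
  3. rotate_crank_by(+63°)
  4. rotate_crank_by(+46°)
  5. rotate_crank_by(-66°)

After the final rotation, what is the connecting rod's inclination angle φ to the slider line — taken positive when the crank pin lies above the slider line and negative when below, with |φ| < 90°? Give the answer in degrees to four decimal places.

9.5254

set_geometry: r = 56 mm, L = 165 mm, e = 18 mm; θ ← 0°
rotate_crank_by(+83°): θ ← 0° +83° = 83°
rotate_crank_by(+63°): θ ← 83° +63° = 146°
rotate_crank_by(+46°): θ ← 146° +46° = 192°
rotate_crank_by(-66°): θ ← 192° -66° = 126°
crank pin P = (r cos θ, r sin θ) = (-32.915974, 45.304952)
h = r sin θ − e = 45.304952 − 18 = 27.304952
sin φ = h / L = 27.304952 / 165 = 0.16548456
φ = arcsin(0.16548456) = 9.525384°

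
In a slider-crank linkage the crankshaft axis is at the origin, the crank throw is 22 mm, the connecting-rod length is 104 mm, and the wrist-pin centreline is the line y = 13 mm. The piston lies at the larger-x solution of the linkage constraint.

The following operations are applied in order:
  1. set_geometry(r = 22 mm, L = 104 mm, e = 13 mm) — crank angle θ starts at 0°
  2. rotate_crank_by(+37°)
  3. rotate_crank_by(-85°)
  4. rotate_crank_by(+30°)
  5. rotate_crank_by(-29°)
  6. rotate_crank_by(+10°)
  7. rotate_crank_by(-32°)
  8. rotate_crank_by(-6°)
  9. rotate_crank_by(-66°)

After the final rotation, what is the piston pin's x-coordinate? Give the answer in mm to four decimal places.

set_geometry: r = 22 mm, L = 104 mm, e = 13 mm; θ ← 0°
rotate_crank_by(+37°): θ ← 0° +37° = 37°
rotate_crank_by(-85°): θ ← 37° -85° = -48°
rotate_crank_by(+30°): θ ← -48° +30° = -18°
rotate_crank_by(-29°): θ ← -18° -29° = -47°
rotate_crank_by(+10°): θ ← -47° +10° = -37°
rotate_crank_by(-32°): θ ← -37° -32° = -69°
rotate_crank_by(-6°): θ ← -69° -6° = -75°
rotate_crank_by(-66°): θ ← -75° -66° = -141°
crank pin P = (r cos θ, r sin θ) = (-17.097211, -13.845049)
h = r sin θ − e = -13.845049 − 13 = -26.845049
x = r cos θ + √(L² − h²) = -17.097211 + √(10816.0 − 720.6566) = -17.097211 + 100.475586 = 83.378375

83.3784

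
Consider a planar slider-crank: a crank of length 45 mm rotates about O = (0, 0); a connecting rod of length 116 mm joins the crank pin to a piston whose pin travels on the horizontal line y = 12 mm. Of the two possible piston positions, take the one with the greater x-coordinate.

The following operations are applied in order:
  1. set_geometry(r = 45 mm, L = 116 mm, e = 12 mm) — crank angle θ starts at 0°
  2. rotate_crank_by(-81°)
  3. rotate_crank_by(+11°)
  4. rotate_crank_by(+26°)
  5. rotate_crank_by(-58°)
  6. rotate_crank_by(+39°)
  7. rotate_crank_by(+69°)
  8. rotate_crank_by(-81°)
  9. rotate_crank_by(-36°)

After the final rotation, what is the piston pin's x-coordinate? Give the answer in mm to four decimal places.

set_geometry: r = 45 mm, L = 116 mm, e = 12 mm; θ ← 0°
rotate_crank_by(-81°): θ ← 0° -81° = -81°
rotate_crank_by(+11°): θ ← -81° +11° = -70°
rotate_crank_by(+26°): θ ← -70° +26° = -44°
rotate_crank_by(-58°): θ ← -44° -58° = -102°
rotate_crank_by(+39°): θ ← -102° +39° = -63°
rotate_crank_by(+69°): θ ← -63° +69° = 6°
rotate_crank_by(-81°): θ ← 6° -81° = -75°
rotate_crank_by(-36°): θ ← -75° -36° = -111°
crank pin P = (r cos θ, r sin θ) = (-16.126558, -42.011119)
h = r sin θ − e = -42.011119 − 12 = -54.011119
x = r cos θ + √(L² − h²) = -16.126558 + √(13456.0 − 2917.2010) = -16.126558 + 102.658653 = 86.532095

86.5321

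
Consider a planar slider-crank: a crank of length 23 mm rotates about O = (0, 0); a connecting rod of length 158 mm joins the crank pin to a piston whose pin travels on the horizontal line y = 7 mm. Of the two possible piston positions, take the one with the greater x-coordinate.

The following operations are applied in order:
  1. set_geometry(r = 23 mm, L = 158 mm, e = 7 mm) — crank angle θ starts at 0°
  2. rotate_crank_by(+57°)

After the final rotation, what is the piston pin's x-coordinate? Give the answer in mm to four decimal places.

170.0480

set_geometry: r = 23 mm, L = 158 mm, e = 7 mm; θ ← 0°
rotate_crank_by(+57°): θ ← 0° +57° = 57°
crank pin P = (r cos θ, r sin θ) = (12.526698, 19.289423)
h = r sin θ − e = 19.289423 − 7 = 12.289423
x = r cos θ + √(L² − h²) = 12.526698 + √(24964.0 − 151.0299) = 12.526698 + 157.521332 = 170.048030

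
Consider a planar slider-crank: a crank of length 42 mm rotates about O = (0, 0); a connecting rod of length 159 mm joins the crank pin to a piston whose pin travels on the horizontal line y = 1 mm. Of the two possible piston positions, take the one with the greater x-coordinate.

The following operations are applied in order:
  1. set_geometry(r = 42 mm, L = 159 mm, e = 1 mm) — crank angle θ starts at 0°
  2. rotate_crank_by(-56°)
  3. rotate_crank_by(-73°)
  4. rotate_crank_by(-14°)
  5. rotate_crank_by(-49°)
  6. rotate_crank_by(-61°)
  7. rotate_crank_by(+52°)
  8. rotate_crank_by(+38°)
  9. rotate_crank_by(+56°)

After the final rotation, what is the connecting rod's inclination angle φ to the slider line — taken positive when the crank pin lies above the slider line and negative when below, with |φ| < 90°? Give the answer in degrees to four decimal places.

set_geometry: r = 42 mm, L = 159 mm, e = 1 mm; θ ← 0°
rotate_crank_by(-56°): θ ← 0° -56° = -56°
rotate_crank_by(-73°): θ ← -56° -73° = -129°
rotate_crank_by(-14°): θ ← -129° -14° = -143°
rotate_crank_by(-49°): θ ← -143° -49° = -192°
rotate_crank_by(-61°): θ ← -192° -61° = -253°
rotate_crank_by(+52°): θ ← -253° +52° = -201°
rotate_crank_by(+38°): θ ← -201° +38° = -163°
rotate_crank_by(+56°): θ ← -163° +56° = -107°
crank pin P = (r cos θ, r sin θ) = (-12.279612, -40.164800)
h = r sin θ − e = -40.164800 − 1 = -41.164800
sin φ = h / L = -41.164800 / 159 = -0.25889811
φ = arcsin(-0.25889811) = -15.004690°

-15.0047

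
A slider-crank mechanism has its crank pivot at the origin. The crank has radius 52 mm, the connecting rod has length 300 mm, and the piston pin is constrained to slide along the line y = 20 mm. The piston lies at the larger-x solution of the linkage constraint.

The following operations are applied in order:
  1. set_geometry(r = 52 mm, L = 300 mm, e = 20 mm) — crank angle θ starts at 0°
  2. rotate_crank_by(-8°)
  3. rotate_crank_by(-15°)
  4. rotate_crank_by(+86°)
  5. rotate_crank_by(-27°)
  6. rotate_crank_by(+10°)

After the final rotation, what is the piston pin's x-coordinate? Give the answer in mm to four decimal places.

335.6169

set_geometry: r = 52 mm, L = 300 mm, e = 20 mm; θ ← 0°
rotate_crank_by(-8°): θ ← 0° -8° = -8°
rotate_crank_by(-15°): θ ← -8° -15° = -23°
rotate_crank_by(+86°): θ ← -23° +86° = 63°
rotate_crank_by(-27°): θ ← 63° -27° = 36°
rotate_crank_by(+10°): θ ← 36° +10° = 46°
crank pin P = (r cos θ, r sin θ) = (36.122235, 37.405670)
h = r sin θ − e = 37.405670 − 20 = 17.405670
x = r cos θ + √(L² − h²) = 36.122235 + √(90000.0 − 302.9573) = 36.122235 + 299.494645 = 335.616881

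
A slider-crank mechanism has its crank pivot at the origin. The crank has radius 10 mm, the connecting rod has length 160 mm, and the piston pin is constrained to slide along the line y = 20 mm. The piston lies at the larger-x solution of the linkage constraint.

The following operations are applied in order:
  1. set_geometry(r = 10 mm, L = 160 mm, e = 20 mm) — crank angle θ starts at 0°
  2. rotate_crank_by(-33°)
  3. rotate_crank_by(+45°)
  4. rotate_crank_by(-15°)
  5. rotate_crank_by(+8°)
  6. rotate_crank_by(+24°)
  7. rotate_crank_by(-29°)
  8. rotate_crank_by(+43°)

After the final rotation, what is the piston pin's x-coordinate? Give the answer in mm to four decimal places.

set_geometry: r = 10 mm, L = 160 mm, e = 20 mm; θ ← 0°
rotate_crank_by(-33°): θ ← 0° -33° = -33°
rotate_crank_by(+45°): θ ← -33° +45° = 12°
rotate_crank_by(-15°): θ ← 12° -15° = -3°
rotate_crank_by(+8°): θ ← -3° +8° = 5°
rotate_crank_by(+24°): θ ← 5° +24° = 29°
rotate_crank_by(-29°): θ ← 29° -29° = 0°
rotate_crank_by(+43°): θ ← 0° +43° = 43°
crank pin P = (r cos θ, r sin θ) = (7.313537, 6.819984)
h = r sin θ − e = 6.819984 − 20 = -13.180016
x = r cos θ + √(L² − h²) = 7.313537 + √(25600.0 − 173.7128) = 7.313537 + 159.456223 = 166.769760

166.7698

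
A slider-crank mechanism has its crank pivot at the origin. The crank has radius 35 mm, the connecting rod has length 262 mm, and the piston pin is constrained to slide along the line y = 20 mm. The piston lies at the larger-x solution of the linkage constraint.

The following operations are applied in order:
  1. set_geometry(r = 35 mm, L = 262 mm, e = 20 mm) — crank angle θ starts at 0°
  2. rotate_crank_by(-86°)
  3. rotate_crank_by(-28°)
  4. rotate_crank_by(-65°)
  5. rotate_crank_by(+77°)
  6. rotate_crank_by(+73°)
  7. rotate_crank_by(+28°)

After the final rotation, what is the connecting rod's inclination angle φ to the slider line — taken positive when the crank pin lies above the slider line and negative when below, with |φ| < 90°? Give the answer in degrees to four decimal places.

set_geometry: r = 35 mm, L = 262 mm, e = 20 mm; θ ← 0°
rotate_crank_by(-86°): θ ← 0° -86° = -86°
rotate_crank_by(-28°): θ ← -86° -28° = -114°
rotate_crank_by(-65°): θ ← -114° -65° = -179°
rotate_crank_by(+77°): θ ← -179° +77° = -102°
rotate_crank_by(+73°): θ ← -102° +73° = -29°
rotate_crank_by(+28°): θ ← -29° +28° = -1°
crank pin P = (r cos θ, r sin θ) = (34.994669, -0.610834)
h = r sin θ − e = -0.610834 − 20 = -20.610834
sin φ = h / L = -20.610834 / 262 = -0.07866731
φ = arcsin(-0.07866731) = -4.511967°

-4.5120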